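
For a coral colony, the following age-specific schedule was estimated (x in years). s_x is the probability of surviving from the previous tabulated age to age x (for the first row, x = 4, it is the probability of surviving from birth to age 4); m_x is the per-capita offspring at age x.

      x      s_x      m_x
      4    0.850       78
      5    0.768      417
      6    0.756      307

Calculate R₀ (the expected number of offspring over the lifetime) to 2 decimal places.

Survivorship from birth: l_x = s_4·s_5·…·s_x.
  l_4 = 0.85000
  l_5 = 0.65280
  l_6 = 0.49352
R₀ = Σ l_x m_x:
  age 4: 0.85000 × 78 = 66.3000
  age 5: 0.65280 × 417 = 272.2176
  age 6: 0.49352 × 307 = 151.5106
R₀ = 66.3000 + 272.2176 + 151.5106 = 490.0282

490.03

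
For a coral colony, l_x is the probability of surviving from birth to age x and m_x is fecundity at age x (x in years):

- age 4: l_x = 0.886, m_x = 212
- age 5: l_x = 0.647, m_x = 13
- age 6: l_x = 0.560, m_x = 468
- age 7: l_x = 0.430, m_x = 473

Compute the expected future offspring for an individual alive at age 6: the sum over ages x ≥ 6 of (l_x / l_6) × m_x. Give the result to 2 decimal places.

831.20

l_6 = 0.560. Conditional survival from age 6 to x is l_x / l_6.
  x=6: (0.560/0.560) × 468 = 468.0000
  x=7: (0.430/0.560) × 473 = 363.1964
Sum = 468.0000 + 363.1964 = 831.1964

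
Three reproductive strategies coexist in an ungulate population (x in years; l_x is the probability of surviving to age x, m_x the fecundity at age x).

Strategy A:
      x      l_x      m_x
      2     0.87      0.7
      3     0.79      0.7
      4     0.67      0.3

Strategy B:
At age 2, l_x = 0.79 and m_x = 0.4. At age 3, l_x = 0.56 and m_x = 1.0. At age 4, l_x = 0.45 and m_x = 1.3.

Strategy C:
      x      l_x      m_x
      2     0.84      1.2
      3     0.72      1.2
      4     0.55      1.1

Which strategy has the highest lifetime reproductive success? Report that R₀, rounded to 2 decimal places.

Strategy A: R₀ = 0.87×0.7 + 0.79×0.7 + 0.67×0.3 = 1.3630
Strategy B: R₀ = 0.79×0.4 + 0.56×1.0 + 0.45×1.3 = 1.4610
Strategy C: R₀ = 0.84×1.2 + 0.72×1.2 + 0.55×1.1 = 2.4770
Highest R₀: strategy C with 2.4770.

2.48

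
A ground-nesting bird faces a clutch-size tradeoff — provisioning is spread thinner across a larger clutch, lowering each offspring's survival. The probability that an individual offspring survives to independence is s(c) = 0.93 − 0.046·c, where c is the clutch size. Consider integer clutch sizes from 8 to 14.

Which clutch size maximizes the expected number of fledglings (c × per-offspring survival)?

10

Expected fledglings = c × s(c):
  c=8: 8 × 0.562 = 4.496
  c=9: 9 × 0.516 = 4.644
  c=10: 10 × 0.470 = 4.700
  c=11: 11 × 0.424 = 4.664
  c=12: 12 × 0.378 = 4.536
  c=13: 13 × 0.332 = 4.316
  c=14: 14 × 0.286 = 4.004
Maximum at c = 10 (4.700 fledglings).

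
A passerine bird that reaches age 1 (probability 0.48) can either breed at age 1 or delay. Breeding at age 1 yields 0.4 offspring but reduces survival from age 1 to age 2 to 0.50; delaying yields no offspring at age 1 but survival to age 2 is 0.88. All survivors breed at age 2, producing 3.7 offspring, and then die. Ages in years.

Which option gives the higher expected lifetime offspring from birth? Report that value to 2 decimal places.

breed at age 1: R₀ = 0.48 × (0.4 + 0.50 × 3.7) = 0.48 × 2.2500 = 1.0800
delay to age 2: R₀ = 0.48 × (0.88 × 3.7) = 0.48 × 3.2560 = 1.5629
Higher: delay to age 2 (1.5629).

1.56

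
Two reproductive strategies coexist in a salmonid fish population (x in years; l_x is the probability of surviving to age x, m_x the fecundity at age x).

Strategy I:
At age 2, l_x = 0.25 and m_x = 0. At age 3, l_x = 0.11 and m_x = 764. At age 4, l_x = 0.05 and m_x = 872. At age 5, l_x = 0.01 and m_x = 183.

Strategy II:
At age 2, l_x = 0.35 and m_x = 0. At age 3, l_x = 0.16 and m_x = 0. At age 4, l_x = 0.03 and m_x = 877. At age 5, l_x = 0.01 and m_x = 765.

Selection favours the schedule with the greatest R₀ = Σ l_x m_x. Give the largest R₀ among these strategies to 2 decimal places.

129.47

Strategy I: R₀ = 0.25×0 + 0.11×764 + 0.05×872 + 0.01×183 = 129.4700
Strategy II: R₀ = 0.35×0 + 0.16×0 + 0.03×877 + 0.01×765 = 33.9600
Highest R₀: strategy I with 129.4700.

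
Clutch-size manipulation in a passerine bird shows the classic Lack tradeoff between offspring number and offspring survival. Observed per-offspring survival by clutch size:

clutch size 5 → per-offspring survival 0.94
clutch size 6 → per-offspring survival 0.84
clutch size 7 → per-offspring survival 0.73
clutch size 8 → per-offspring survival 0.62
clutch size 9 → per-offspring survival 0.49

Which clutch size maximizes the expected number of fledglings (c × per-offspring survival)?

7

Expected fledglings = c × s(c):
  c=5: 5 × 0.94 = 4.700
  c=6: 6 × 0.84 = 5.040
  c=7: 7 × 0.73 = 5.110
  c=8: 8 × 0.62 = 4.960
  c=9: 9 × 0.49 = 4.410
Maximum at c = 7 (5.110 fledglings).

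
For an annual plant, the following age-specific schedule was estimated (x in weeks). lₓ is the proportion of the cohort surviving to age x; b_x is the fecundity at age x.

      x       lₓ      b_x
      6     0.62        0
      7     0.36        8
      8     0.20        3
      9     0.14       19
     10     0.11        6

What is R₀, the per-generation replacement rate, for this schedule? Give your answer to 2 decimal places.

R₀ = Σ lₓ b_x:
  age 6: 0.62 × 0 = 0.0000
  age 7: 0.36 × 8 = 2.8800
  age 8: 0.20 × 3 = 0.6000
  age 9: 0.14 × 19 = 2.6600
  age 10: 0.11 × 6 = 0.6600
R₀ = 0.0000 + 2.8800 + 0.6000 + 2.6600 + 0.6600 = 6.8000

6.80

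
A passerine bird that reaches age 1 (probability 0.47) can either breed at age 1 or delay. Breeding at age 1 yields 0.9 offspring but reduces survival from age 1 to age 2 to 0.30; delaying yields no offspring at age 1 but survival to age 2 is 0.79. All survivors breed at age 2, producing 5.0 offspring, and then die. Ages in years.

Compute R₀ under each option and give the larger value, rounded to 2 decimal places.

breed at age 1: R₀ = 0.47 × (0.9 + 0.30 × 5.0) = 0.47 × 2.4000 = 1.1280
delay to age 2: R₀ = 0.47 × (0.79 × 5.0) = 0.47 × 3.9500 = 1.8565
Higher: delay to age 2 (1.8565).

1.86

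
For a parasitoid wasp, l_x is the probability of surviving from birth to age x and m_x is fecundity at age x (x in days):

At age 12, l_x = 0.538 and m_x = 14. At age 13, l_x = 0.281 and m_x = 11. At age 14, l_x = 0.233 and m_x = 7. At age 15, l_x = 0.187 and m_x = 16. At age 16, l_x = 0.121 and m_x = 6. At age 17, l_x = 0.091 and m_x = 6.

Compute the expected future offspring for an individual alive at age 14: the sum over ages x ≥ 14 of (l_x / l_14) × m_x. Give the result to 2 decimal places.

25.30

l_14 = 0.233. Conditional survival from age 14 to x is l_x / l_14.
  x=14: (0.233/0.233) × 7 = 7.0000
  x=15: (0.187/0.233) × 16 = 12.8412
  x=16: (0.121/0.233) × 6 = 3.1159
  x=17: (0.091/0.233) × 6 = 2.3433
Sum = 7.0000 + 12.8412 + 3.1159 + 2.3433 = 25.3004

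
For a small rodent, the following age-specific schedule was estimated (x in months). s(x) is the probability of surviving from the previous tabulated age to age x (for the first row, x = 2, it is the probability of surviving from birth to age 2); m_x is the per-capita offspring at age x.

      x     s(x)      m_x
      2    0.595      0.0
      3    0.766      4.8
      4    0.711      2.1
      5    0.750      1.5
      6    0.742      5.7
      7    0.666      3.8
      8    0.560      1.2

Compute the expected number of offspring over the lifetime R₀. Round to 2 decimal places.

Survivorship from birth: l_x = s_2·s_3·…·s_x.
  l_2 = 0.59500
  l_3 = 0.45577
  l_4 = 0.32405
  l_5 = 0.24304
  l_6 = 0.18034
  l_7 = 0.12010
  l_8 = 0.06726
R₀ = Σ l_x m_x:
  age 2: 0.59500 × 0.0 = 0.0000
  age 3: 0.45577 × 4.8 = 2.1877
  age 4: 0.32405 × 2.1 = 0.6805
  age 5: 0.24304 × 1.5 = 0.3646
  age 6: 0.18034 × 5.7 = 1.0279
  age 7: 0.12010 × 3.8 = 0.4564
  age 8: 0.06726 × 1.2 = 0.0807
R₀ = 0.0000 + 2.1877 + 0.6805 + 0.3646 + 1.0279 + 0.4564 + 0.0807 = 4.7978

4.80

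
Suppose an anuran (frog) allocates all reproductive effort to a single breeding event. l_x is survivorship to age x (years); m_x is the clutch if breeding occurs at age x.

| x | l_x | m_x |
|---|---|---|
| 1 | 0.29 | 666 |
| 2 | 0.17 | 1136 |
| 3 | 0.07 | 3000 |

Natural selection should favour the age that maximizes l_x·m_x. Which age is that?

Expected offspring if breeding at age x = l_x × m_x:
  age 1: 0.29 × 666 = 193.140
  age 2: 0.17 × 1136 = 193.120
  age 3: 0.07 × 3000 = 210.000
Maximum at age 3 (210.000).

3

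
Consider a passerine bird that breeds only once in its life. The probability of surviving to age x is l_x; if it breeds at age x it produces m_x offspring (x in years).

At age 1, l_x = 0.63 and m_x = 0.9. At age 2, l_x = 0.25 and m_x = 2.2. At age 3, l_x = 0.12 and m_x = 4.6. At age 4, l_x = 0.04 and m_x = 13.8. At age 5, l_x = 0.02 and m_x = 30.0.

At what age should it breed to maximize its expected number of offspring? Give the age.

Expected offspring if breeding at age x = l_x × m_x:
  age 1: 0.63 × 0.9 = 0.567
  age 2: 0.25 × 2.2 = 0.550
  age 3: 0.12 × 4.6 = 0.552
  age 4: 0.04 × 13.8 = 0.552
  age 5: 0.02 × 30.0 = 0.600
Maximum at age 5 (0.600).

5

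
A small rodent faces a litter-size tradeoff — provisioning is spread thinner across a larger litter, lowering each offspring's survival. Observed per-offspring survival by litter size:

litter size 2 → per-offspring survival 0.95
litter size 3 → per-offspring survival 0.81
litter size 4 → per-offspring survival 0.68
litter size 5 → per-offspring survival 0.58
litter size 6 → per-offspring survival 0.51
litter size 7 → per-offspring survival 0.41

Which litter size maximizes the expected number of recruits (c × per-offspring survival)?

6

Expected recruits = c × s(c):
  c=2: 2 × 0.95 = 1.900
  c=3: 3 × 0.81 = 2.430
  c=4: 4 × 0.68 = 2.720
  c=5: 5 × 0.58 = 2.900
  c=6: 6 × 0.51 = 3.060
  c=7: 7 × 0.41 = 2.870
Maximum at c = 6 (3.060 recruits).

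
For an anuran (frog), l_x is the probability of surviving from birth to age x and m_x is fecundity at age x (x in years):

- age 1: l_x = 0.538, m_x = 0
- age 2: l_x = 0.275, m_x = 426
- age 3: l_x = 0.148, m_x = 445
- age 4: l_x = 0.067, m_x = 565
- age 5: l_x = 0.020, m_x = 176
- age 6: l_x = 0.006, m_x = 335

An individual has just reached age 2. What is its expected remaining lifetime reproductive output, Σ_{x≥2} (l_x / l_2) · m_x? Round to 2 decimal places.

l_2 = 0.275. Conditional survival from age 2 to x is l_x / l_2.
  x=2: (0.275/0.275) × 426 = 426.0000
  x=3: (0.148/0.275) × 445 = 239.4909
  x=4: (0.067/0.275) × 565 = 137.6545
  x=5: (0.020/0.275) × 176 = 12.8000
  x=6: (0.006/0.275) × 335 = 7.3091
Sum = 426.0000 + 239.4909 + 137.6545 + 12.8000 + 7.3091 = 823.2545

823.25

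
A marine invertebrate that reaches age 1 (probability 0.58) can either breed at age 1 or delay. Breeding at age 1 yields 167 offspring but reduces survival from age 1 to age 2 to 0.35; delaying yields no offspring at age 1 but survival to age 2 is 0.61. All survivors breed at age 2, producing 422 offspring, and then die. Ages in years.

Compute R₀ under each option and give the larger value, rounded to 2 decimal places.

182.53

breed at age 1: R₀ = 0.58 × (167 + 0.35 × 422) = 0.58 × 314.7000 = 182.5260
delay to age 2: R₀ = 0.58 × (0.61 × 422) = 0.58 × 257.4200 = 149.3036
Higher: breed at age 1 (182.5260).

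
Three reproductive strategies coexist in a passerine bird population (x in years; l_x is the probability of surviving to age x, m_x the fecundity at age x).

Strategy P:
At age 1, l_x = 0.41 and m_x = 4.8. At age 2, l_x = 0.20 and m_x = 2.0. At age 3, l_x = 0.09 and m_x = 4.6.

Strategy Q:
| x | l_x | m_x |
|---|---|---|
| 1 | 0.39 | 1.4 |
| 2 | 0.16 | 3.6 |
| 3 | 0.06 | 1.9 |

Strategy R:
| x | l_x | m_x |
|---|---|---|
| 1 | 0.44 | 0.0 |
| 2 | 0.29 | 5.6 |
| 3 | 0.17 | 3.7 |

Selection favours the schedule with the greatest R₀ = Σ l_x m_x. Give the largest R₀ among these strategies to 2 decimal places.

2.78

Strategy P: R₀ = 0.41×4.8 + 0.20×2.0 + 0.09×4.6 = 2.7820
Strategy Q: R₀ = 0.39×1.4 + 0.16×3.6 + 0.06×1.9 = 1.2360
Strategy R: R₀ = 0.44×0.0 + 0.29×5.6 + 0.17×3.7 = 2.2530
Highest R₀: strategy P with 2.7820.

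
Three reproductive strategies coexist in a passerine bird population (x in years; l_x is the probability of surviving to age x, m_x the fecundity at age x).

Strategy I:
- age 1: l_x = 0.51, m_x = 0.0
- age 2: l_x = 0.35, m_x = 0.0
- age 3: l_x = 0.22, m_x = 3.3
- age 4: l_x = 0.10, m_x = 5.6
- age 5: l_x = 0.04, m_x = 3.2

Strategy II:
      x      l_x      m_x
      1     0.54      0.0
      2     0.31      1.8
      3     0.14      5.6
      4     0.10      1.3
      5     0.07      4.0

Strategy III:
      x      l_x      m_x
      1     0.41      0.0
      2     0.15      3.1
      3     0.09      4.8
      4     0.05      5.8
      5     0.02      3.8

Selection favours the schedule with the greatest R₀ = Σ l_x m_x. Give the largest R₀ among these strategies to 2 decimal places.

1.75

Strategy I: R₀ = 0.51×0.0 + 0.35×0.0 + 0.22×3.3 + 0.10×5.6 + 0.04×3.2 = 1.4140
Strategy II: R₀ = 0.54×0.0 + 0.31×1.8 + 0.14×5.6 + 0.10×1.3 + 0.07×4.0 = 1.7520
Strategy III: R₀ = 0.41×0.0 + 0.15×3.1 + 0.09×4.8 + 0.05×5.8 + 0.02×3.8 = 1.2630
Highest R₀: strategy II with 1.7520.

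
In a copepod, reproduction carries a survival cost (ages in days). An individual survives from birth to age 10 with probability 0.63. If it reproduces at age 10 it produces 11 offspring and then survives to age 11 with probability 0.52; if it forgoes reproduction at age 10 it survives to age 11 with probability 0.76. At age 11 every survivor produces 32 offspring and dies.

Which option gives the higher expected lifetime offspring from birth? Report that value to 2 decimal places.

17.41

breed at age 10: R₀ = 0.63 × (11 + 0.52 × 32) = 0.63 × 27.6400 = 17.4132
delay to age 11: R₀ = 0.63 × (0.76 × 32) = 0.63 × 24.3200 = 15.3216
Higher: breed at age 10 (17.4132).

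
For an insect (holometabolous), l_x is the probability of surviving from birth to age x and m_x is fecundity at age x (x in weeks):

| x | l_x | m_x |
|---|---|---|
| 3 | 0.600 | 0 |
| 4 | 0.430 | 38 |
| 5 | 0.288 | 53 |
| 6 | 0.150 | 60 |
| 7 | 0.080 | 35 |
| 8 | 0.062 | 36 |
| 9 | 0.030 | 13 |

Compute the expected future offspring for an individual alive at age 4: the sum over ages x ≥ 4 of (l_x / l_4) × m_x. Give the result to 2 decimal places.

107.04

l_4 = 0.430. Conditional survival from age 4 to x is l_x / l_4.
  x=4: (0.430/0.430) × 38 = 38.0000
  x=5: (0.288/0.430) × 53 = 35.4977
  x=6: (0.150/0.430) × 60 = 20.9302
  x=7: (0.080/0.430) × 35 = 6.5116
  x=8: (0.062/0.430) × 36 = 5.1907
  x=9: (0.030/0.430) × 13 = 0.9070
Sum = 38.0000 + 35.4977 + 20.9302 + 6.5116 + 5.1907 + 0.9070 = 107.0372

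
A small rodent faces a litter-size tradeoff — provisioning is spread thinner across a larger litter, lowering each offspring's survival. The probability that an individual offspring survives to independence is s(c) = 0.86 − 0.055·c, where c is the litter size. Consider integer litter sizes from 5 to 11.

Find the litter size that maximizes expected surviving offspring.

Expected surviving offspring = c × s(c):
  c=5: 5 × 0.585 = 2.925
  c=6: 6 × 0.530 = 3.180
  c=7: 7 × 0.475 = 3.325
  c=8: 8 × 0.420 = 3.360
  c=9: 9 × 0.365 = 3.285
  c=10: 10 × 0.310 = 3.100
  c=11: 11 × 0.255 = 2.805
Maximum at c = 8 (3.360 surviving offspring).

8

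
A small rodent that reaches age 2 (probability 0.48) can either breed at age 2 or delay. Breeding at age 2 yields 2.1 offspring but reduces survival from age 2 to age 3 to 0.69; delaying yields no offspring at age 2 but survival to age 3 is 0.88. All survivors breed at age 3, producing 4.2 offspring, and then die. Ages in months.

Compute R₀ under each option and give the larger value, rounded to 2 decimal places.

breed at age 2: R₀ = 0.48 × (2.1 + 0.69 × 4.2) = 0.48 × 4.9980 = 2.3990
delay to age 3: R₀ = 0.48 × (0.88 × 4.2) = 0.48 × 3.6960 = 1.7741
Higher: breed at age 2 (2.3990).

2.40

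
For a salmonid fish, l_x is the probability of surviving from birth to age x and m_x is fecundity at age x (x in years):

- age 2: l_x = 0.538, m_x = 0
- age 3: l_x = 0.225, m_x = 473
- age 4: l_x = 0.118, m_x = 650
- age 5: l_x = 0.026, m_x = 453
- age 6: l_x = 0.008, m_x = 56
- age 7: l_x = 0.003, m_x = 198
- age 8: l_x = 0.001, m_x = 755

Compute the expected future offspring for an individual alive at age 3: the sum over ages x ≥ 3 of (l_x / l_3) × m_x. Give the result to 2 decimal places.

l_3 = 0.225. Conditional survival from age 3 to x is l_x / l_3.
  x=3: (0.225/0.225) × 473 = 473.0000
  x=4: (0.118/0.225) × 650 = 340.8889
  x=5: (0.026/0.225) × 453 = 52.3467
  x=6: (0.008/0.225) × 56 = 1.9911
  x=7: (0.003/0.225) × 198 = 2.6400
  x=8: (0.001/0.225) × 755 = 3.3556
Sum = 473.0000 + 340.8889 + 52.3467 + 1.9911 + 2.6400 + 3.3556 = 874.2222

874.22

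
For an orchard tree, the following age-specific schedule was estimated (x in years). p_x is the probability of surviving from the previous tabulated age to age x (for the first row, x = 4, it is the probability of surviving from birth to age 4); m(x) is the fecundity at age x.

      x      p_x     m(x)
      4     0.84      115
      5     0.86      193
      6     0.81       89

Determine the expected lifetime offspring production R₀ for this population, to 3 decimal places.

288.101

Survivorship from birth: l_x = p_4·p_5·…·p_x.
  l_4 = 0.84000
  l_5 = 0.72240
  l_6 = 0.58514
R₀ = Σ l_x m(x):
  age 4: 0.84000 × 115 = 96.6000
  age 5: 0.72240 × 193 = 139.4232
  age 6: 0.58514 × 89 = 52.0775
R₀ = 96.6000 + 139.4232 + 52.0775 = 288.1007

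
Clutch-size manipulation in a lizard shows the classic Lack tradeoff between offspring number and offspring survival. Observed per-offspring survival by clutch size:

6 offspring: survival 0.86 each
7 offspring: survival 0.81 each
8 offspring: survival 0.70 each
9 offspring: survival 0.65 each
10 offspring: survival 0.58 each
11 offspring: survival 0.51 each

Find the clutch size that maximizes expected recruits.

Expected recruits = c × s(c):
  c=6: 6 × 0.86 = 5.160
  c=7: 7 × 0.81 = 5.670
  c=8: 8 × 0.70 = 5.600
  c=9: 9 × 0.65 = 5.850
  c=10: 10 × 0.58 = 5.800
  c=11: 11 × 0.51 = 5.610
Maximum at c = 9 (5.850 recruits).

9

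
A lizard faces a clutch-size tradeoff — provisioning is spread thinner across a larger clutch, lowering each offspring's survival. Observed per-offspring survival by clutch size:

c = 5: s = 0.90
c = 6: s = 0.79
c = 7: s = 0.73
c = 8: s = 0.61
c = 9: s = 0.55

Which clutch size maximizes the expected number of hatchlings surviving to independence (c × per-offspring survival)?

Expected hatchlings surviving to independence = c × s(c):
  c=5: 5 × 0.90 = 4.500
  c=6: 6 × 0.79 = 4.740
  c=7: 7 × 0.73 = 5.110
  c=8: 8 × 0.61 = 4.880
  c=9: 9 × 0.55 = 4.950
Maximum at c = 7 (5.110 hatchlings surviving to independence).

7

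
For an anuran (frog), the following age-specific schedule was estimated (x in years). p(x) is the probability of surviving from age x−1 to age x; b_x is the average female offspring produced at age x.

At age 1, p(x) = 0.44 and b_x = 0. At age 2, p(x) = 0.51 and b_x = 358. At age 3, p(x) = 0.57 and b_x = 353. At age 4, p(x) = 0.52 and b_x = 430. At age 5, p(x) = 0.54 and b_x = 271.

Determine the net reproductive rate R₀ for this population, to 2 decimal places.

163.82

Survivorship from birth: l_x = p_1·p_2·…·p_x.
  l_1 = 0.44000
  l_2 = 0.22440
  l_3 = 0.12791
  l_4 = 0.06651
  l_5 = 0.03592
R₀ = Σ l_x b_x:
  age 1: 0.44000 × 0 = 0.0000
  age 2: 0.22440 × 358 = 80.3352
  age 3: 0.12791 × 353 = 45.1522
  age 4: 0.06651 × 430 = 28.5993
  age 5: 0.03592 × 271 = 9.7343
R₀ = 0.0000 + 80.3352 + 45.1522 + 28.5993 + 9.7343 = 163.8210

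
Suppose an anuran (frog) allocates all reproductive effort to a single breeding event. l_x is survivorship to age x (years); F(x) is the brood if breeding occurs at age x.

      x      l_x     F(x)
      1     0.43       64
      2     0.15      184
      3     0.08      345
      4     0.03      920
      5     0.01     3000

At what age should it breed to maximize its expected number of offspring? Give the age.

5

Expected offspring if breeding at age x = l_x × F(x):
  age 1: 0.43 × 64 = 27.520
  age 2: 0.15 × 184 = 27.600
  age 3: 0.08 × 345 = 27.600
  age 4: 0.03 × 920 = 27.600
  age 5: 0.01 × 3000 = 30.000
Maximum at age 5 (30.000).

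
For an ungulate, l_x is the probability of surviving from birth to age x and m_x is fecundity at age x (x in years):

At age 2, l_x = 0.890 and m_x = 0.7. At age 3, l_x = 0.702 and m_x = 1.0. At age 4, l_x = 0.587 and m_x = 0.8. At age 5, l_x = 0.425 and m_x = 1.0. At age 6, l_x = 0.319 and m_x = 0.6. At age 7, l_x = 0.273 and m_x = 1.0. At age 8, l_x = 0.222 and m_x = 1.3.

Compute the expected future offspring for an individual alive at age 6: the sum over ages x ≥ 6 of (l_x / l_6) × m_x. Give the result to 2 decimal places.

2.36

l_6 = 0.319. Conditional survival from age 6 to x is l_x / l_6.
  x=6: (0.319/0.319) × 0.6 = 0.6000
  x=7: (0.273/0.319) × 1.0 = 0.8558
  x=8: (0.222/0.319) × 1.3 = 0.9047
Sum = 0.6000 + 0.8558 + 0.9047 = 2.3605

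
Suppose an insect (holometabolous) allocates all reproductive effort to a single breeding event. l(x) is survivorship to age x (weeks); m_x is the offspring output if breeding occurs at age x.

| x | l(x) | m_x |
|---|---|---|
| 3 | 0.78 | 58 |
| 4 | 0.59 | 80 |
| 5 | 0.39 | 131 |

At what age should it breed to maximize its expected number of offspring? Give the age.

Expected offspring if breeding at age x = l(x) × m_x:
  age 3: 0.78 × 58 = 45.240
  age 4: 0.59 × 80 = 47.200
  age 5: 0.39 × 131 = 51.090
Maximum at age 5 (51.090).

5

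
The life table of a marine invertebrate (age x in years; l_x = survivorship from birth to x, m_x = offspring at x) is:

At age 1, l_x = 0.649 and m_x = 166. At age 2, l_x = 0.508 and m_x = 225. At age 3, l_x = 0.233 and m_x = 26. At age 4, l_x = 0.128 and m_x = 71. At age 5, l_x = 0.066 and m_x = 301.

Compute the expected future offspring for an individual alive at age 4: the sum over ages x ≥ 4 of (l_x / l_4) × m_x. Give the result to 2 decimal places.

l_4 = 0.128. Conditional survival from age 4 to x is l_x / l_4.
  x=4: (0.128/0.128) × 71 = 71.0000
  x=5: (0.066/0.128) × 301 = 155.2031
Sum = 71.0000 + 155.2031 = 226.2031

226.20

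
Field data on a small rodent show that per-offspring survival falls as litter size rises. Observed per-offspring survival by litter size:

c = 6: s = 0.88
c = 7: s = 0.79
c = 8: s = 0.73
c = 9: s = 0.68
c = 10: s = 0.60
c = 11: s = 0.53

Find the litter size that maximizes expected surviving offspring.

Expected surviving offspring = c × s(c):
  c=6: 6 × 0.88 = 5.280
  c=7: 7 × 0.79 = 5.530
  c=8: 8 × 0.73 = 5.840
  c=9: 9 × 0.68 = 6.120
  c=10: 10 × 0.60 = 6.000
  c=11: 11 × 0.53 = 5.830
Maximum at c = 9 (6.120 surviving offspring).

9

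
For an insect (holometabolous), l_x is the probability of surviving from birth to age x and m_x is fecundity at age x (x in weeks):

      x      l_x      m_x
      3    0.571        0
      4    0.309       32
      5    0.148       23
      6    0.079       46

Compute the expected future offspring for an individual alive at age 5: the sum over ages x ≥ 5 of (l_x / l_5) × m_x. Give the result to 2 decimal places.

l_5 = 0.148. Conditional survival from age 5 to x is l_x / l_5.
  x=5: (0.148/0.148) × 23 = 23.0000
  x=6: (0.079/0.148) × 46 = 24.5541
Sum = 23.0000 + 24.5541 = 47.5541

47.55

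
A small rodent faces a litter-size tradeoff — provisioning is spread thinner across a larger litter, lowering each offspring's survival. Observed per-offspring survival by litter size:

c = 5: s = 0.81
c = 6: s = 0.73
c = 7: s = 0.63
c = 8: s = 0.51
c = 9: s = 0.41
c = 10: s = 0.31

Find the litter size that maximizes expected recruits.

Expected recruits = c × s(c):
  c=5: 5 × 0.81 = 4.050
  c=6: 6 × 0.73 = 4.380
  c=7: 7 × 0.63 = 4.410
  c=8: 8 × 0.51 = 4.080
  c=9: 9 × 0.41 = 3.690
  c=10: 10 × 0.31 = 3.100
Maximum at c = 7 (4.410 recruits).

7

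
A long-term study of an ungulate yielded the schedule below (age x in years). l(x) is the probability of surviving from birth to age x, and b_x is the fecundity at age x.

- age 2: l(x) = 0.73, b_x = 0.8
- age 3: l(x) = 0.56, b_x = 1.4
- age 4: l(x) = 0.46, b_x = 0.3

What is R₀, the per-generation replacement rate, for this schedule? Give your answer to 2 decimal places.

R₀ = Σ l(x) b_x:
  age 2: 0.73 × 0.8 = 0.5840
  age 3: 0.56 × 1.4 = 0.7840
  age 4: 0.46 × 0.3 = 0.1380
R₀ = 0.5840 + 0.7840 + 0.1380 = 1.5060

1.51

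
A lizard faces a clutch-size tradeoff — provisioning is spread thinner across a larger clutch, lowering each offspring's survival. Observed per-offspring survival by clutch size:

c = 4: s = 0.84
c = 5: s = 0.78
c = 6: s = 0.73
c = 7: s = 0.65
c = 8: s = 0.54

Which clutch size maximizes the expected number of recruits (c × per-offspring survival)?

Expected recruits = c × s(c):
  c=4: 4 × 0.84 = 3.360
  c=5: 5 × 0.78 = 3.900
  c=6: 6 × 0.73 = 4.380
  c=7: 7 × 0.65 = 4.550
  c=8: 8 × 0.54 = 4.320
Maximum at c = 7 (4.550 recruits).

7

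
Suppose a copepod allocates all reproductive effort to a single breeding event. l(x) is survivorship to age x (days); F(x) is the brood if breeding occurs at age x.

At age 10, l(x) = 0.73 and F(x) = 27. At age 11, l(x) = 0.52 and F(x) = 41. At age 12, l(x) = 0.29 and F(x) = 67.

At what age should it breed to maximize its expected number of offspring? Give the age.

11

Expected offspring if breeding at age x = l(x) × F(x):
  age 10: 0.73 × 27 = 19.710
  age 11: 0.52 × 41 = 21.320
  age 12: 0.29 × 67 = 19.430
Maximum at age 11 (21.320).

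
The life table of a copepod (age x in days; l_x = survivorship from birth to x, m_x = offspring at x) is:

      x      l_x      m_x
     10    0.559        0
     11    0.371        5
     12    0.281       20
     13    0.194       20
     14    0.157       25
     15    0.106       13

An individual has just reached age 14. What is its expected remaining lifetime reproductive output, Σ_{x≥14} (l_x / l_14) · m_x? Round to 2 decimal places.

l_14 = 0.157. Conditional survival from age 14 to x is l_x / l_14.
  x=14: (0.157/0.157) × 25 = 25.0000
  x=15: (0.106/0.157) × 13 = 8.7771
Sum = 25.0000 + 8.7771 = 33.7771

33.78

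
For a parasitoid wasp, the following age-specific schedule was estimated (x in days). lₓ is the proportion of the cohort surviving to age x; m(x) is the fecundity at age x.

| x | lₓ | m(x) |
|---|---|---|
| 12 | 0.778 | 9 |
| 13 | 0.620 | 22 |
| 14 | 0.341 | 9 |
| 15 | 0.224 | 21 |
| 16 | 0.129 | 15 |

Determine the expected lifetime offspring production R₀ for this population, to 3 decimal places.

30.350

R₀ = Σ lₓ m(x):
  age 12: 0.778 × 9 = 7.0020
  age 13: 0.620 × 22 = 13.6400
  age 14: 0.341 × 9 = 3.0690
  age 15: 0.224 × 21 = 4.7040
  age 16: 0.129 × 15 = 1.9350
R₀ = 7.0020 + 13.6400 + 3.0690 + 4.7040 + 1.9350 = 30.3500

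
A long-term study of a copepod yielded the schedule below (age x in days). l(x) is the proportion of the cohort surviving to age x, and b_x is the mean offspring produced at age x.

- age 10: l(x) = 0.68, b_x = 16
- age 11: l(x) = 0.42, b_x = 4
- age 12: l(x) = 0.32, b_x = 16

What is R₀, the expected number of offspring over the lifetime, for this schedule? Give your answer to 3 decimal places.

17.680

R₀ = Σ l(x) b_x:
  age 10: 0.68 × 16 = 10.8800
  age 11: 0.42 × 4 = 1.6800
  age 12: 0.32 × 16 = 5.1200
R₀ = 10.8800 + 1.6800 + 5.1200 = 17.6800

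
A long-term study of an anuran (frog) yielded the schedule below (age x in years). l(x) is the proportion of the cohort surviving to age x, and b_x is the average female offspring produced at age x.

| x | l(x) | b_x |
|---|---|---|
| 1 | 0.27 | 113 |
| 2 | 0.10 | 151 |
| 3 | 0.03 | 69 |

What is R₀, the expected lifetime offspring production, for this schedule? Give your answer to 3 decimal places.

47.680

R₀ = Σ l(x) b_x:
  age 1: 0.27 × 113 = 30.5100
  age 2: 0.10 × 151 = 15.1000
  age 3: 0.03 × 69 = 2.0700
R₀ = 30.5100 + 15.1000 + 2.0700 = 47.6800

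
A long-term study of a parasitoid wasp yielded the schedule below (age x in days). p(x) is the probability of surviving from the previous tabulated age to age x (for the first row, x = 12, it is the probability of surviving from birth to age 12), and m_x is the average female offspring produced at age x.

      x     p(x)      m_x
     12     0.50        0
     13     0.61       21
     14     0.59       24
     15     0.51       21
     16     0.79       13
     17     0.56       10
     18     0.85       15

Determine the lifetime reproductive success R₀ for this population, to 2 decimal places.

14.52

Survivorship from birth: l_x = p_12·p_13·…·p_x.
  l_12 = 0.50000
  l_13 = 0.30500
  l_14 = 0.17995
  l_15 = 0.09177
  l_16 = 0.07250
  l_17 = 0.04060
  l_18 = 0.03451
R₀ = Σ l_x m_x:
  age 12: 0.50000 × 0 = 0.0000
  age 13: 0.30500 × 21 = 6.4050
  age 14: 0.17995 × 24 = 4.3188
  age 15: 0.09177 × 21 = 1.9272
  age 16: 0.07250 × 13 = 0.9425
  age 17: 0.04060 × 10 = 0.4060
  age 18: 0.03451 × 15 = 0.5176
R₀ = 0.0000 + 6.4050 + 4.3188 + 1.9272 + 0.9425 + 0.4060 + 0.5176 = 14.5171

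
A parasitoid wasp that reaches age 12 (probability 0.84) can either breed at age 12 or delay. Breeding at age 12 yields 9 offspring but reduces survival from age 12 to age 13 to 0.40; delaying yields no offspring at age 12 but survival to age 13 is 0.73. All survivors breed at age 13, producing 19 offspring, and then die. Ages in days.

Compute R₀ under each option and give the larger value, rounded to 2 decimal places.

13.94

breed at age 12: R₀ = 0.84 × (9 + 0.40 × 19) = 0.84 × 16.6000 = 13.9440
delay to age 13: R₀ = 0.84 × (0.73 × 19) = 0.84 × 13.8700 = 11.6508
Higher: breed at age 12 (13.9440).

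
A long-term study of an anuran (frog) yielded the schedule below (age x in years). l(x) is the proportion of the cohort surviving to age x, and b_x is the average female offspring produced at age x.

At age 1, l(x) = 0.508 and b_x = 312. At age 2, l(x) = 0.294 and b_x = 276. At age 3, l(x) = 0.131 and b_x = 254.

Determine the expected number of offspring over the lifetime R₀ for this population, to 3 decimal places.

R₀ = Σ l(x) b_x:
  age 1: 0.508 × 312 = 158.4960
  age 2: 0.294 × 276 = 81.1440
  age 3: 0.131 × 254 = 33.2740
R₀ = 158.4960 + 81.1440 + 33.2740 = 272.9140

272.914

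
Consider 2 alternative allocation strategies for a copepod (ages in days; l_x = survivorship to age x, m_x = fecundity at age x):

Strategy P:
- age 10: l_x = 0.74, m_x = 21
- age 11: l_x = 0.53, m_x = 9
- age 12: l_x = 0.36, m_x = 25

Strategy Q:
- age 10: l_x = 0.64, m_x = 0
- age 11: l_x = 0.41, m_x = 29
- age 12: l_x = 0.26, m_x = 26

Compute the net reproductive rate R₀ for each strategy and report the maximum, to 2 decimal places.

29.31

Strategy P: R₀ = 0.74×21 + 0.53×9 + 0.36×25 = 29.3100
Strategy Q: R₀ = 0.64×0 + 0.41×29 + 0.26×26 = 18.6500
Highest R₀: strategy P with 29.3100.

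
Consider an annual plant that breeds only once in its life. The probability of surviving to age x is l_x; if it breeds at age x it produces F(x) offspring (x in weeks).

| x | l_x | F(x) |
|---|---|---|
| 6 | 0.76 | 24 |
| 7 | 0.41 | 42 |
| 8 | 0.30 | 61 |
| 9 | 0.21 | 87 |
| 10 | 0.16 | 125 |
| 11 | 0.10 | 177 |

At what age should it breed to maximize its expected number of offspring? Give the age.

Expected offspring if breeding at age x = l_x × F(x):
  age 6: 0.76 × 24 = 18.240
  age 7: 0.41 × 42 = 17.220
  age 8: 0.30 × 61 = 18.300
  age 9: 0.21 × 87 = 18.270
  age 10: 0.16 × 125 = 20.000
  age 11: 0.10 × 177 = 17.700
Maximum at age 10 (20.000).

10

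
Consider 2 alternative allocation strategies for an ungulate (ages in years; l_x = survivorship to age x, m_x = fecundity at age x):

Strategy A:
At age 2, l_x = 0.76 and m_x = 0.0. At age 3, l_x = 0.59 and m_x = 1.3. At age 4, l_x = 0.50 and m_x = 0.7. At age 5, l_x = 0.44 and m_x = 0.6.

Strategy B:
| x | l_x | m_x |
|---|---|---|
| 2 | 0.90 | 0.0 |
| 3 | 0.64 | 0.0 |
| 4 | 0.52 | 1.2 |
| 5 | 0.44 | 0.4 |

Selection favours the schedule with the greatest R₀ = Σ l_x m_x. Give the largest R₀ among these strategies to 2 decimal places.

1.38

Strategy A: R₀ = 0.76×0.0 + 0.59×1.3 + 0.50×0.7 + 0.44×0.6 = 1.3810
Strategy B: R₀ = 0.90×0.0 + 0.64×0.0 + 0.52×1.2 + 0.44×0.4 = 0.8000
Highest R₀: strategy A with 1.3810.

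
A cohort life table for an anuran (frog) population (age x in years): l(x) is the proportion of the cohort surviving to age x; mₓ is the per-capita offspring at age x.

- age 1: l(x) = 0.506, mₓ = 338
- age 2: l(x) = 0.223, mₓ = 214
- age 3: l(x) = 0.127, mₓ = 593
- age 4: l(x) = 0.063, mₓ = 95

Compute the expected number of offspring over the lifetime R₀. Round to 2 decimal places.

300.05

R₀ = Σ l(x) mₓ:
  age 1: 0.506 × 338 = 171.0280
  age 2: 0.223 × 214 = 47.7220
  age 3: 0.127 × 593 = 75.3110
  age 4: 0.063 × 95 = 5.9850
R₀ = 171.0280 + 47.7220 + 75.3110 + 5.9850 = 300.0460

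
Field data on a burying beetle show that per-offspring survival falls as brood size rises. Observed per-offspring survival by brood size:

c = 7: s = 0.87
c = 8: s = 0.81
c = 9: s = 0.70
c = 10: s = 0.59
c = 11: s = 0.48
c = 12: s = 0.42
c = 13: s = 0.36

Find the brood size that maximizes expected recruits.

8

Expected recruits = c × s(c):
  c=7: 7 × 0.87 = 6.090
  c=8: 8 × 0.81 = 6.480
  c=9: 9 × 0.70 = 6.300
  c=10: 10 × 0.59 = 5.900
  c=11: 11 × 0.48 = 5.280
  c=12: 12 × 0.42 = 5.040
  c=13: 13 × 0.36 = 4.680
Maximum at c = 8 (6.480 recruits).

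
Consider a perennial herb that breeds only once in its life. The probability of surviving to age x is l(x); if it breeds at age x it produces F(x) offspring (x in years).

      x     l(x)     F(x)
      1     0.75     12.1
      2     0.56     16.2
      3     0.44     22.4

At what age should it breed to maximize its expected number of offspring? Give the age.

3

Expected offspring if breeding at age x = l(x) × F(x):
  age 1: 0.75 × 12.1 = 9.075
  age 2: 0.56 × 16.2 = 9.072
  age 3: 0.44 × 22.4 = 9.856
Maximum at age 3 (9.856).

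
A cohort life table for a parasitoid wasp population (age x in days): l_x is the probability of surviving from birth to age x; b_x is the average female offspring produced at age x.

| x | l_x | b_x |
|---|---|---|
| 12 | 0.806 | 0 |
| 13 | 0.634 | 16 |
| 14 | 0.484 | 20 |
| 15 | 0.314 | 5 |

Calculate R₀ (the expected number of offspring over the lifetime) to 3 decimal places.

21.394

R₀ = Σ l_x b_x:
  age 12: 0.806 × 0 = 0.0000
  age 13: 0.634 × 16 = 10.1440
  age 14: 0.484 × 20 = 9.6800
  age 15: 0.314 × 5 = 1.5700
R₀ = 0.0000 + 10.1440 + 9.6800 + 1.5700 = 21.3940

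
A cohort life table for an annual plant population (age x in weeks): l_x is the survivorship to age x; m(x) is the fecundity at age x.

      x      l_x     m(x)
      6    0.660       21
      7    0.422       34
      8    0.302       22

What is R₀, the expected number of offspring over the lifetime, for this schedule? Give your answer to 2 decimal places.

R₀ = Σ l_x m(x):
  age 6: 0.660 × 21 = 13.8600
  age 7: 0.422 × 34 = 14.3480
  age 8: 0.302 × 22 = 6.6440
R₀ = 13.8600 + 14.3480 + 6.6440 = 34.8520

34.85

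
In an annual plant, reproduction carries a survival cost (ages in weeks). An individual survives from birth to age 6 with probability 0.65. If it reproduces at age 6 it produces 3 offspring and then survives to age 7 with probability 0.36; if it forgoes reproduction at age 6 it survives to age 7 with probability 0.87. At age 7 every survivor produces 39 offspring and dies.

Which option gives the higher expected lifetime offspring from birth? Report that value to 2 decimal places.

22.05

breed at age 6: R₀ = 0.65 × (3 + 0.36 × 39) = 0.65 × 17.0400 = 11.0760
delay to age 7: R₀ = 0.65 × (0.87 × 39) = 0.65 × 33.9300 = 22.0545
Higher: delay to age 7 (22.0545).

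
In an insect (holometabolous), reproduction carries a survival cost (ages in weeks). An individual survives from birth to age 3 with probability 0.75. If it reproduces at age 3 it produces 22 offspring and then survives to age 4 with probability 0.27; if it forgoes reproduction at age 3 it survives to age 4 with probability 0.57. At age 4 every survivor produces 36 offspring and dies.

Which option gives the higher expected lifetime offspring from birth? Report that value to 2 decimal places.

breed at age 3: R₀ = 0.75 × (22 + 0.27 × 36) = 0.75 × 31.7200 = 23.7900
delay to age 4: R₀ = 0.75 × (0.57 × 36) = 0.75 × 20.5200 = 15.3900
Higher: breed at age 3 (23.7900).

23.79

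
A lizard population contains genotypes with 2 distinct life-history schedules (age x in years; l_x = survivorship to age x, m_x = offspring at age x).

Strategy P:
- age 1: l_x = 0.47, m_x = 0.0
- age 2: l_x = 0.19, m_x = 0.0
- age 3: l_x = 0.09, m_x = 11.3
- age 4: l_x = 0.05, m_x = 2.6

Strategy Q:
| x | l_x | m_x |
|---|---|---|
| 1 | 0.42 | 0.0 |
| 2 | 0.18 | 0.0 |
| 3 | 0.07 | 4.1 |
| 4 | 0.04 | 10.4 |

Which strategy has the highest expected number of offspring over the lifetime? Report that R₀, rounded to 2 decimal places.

1.15

Strategy P: R₀ = 0.47×0.0 + 0.19×0.0 + 0.09×11.3 + 0.05×2.6 = 1.1470
Strategy Q: R₀ = 0.42×0.0 + 0.18×0.0 + 0.07×4.1 + 0.04×10.4 = 0.7030
Highest R₀: strategy P with 1.1470.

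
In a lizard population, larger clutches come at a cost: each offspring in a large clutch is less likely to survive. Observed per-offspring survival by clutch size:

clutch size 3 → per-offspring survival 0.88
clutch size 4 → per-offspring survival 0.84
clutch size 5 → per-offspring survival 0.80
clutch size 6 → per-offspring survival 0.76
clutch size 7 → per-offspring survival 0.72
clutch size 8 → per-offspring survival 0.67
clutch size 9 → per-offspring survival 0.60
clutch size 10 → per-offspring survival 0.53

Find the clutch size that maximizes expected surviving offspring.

Expected surviving offspring = c × s(c):
  c=3: 3 × 0.88 = 2.640
  c=4: 4 × 0.84 = 3.360
  c=5: 5 × 0.80 = 4.000
  c=6: 6 × 0.76 = 4.560
  c=7: 7 × 0.72 = 5.040
  c=8: 8 × 0.67 = 5.360
  c=9: 9 × 0.60 = 5.400
  c=10: 10 × 0.53 = 5.300
Maximum at c = 9 (5.400 surviving offspring).

9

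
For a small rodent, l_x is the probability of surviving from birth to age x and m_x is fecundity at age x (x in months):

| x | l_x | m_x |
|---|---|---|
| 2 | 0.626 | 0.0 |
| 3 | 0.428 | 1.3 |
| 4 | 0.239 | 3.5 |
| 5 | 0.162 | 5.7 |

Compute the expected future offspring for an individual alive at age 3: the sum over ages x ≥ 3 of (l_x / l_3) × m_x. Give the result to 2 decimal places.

5.41

l_3 = 0.428. Conditional survival from age 3 to x is l_x / l_3.
  x=3: (0.428/0.428) × 1.3 = 1.3000
  x=4: (0.239/0.428) × 3.5 = 1.9544
  x=5: (0.162/0.428) × 5.7 = 2.1575
Sum = 1.3000 + 1.9544 + 2.1575 = 5.4119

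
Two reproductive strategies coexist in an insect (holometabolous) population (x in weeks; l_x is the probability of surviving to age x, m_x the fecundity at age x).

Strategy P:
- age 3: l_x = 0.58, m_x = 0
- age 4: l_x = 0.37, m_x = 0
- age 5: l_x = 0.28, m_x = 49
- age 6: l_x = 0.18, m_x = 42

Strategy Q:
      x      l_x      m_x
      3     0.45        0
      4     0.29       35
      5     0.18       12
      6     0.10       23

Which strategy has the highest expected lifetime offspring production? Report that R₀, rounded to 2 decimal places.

Strategy P: R₀ = 0.58×0 + 0.37×0 + 0.28×49 + 0.18×42 = 21.2800
Strategy Q: R₀ = 0.45×0 + 0.29×35 + 0.18×12 + 0.10×23 = 14.6100
Highest R₀: strategy P with 21.2800.

21.28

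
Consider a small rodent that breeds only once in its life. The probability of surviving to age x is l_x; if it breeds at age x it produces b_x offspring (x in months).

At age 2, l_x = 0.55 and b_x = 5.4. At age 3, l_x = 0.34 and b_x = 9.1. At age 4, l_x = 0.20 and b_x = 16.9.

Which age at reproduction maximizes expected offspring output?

4

Expected offspring if breeding at age x = l_x × b_x:
  age 2: 0.55 × 5.4 = 2.970
  age 3: 0.34 × 9.1 = 3.094
  age 4: 0.20 × 16.9 = 3.380
Maximum at age 4 (3.380).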